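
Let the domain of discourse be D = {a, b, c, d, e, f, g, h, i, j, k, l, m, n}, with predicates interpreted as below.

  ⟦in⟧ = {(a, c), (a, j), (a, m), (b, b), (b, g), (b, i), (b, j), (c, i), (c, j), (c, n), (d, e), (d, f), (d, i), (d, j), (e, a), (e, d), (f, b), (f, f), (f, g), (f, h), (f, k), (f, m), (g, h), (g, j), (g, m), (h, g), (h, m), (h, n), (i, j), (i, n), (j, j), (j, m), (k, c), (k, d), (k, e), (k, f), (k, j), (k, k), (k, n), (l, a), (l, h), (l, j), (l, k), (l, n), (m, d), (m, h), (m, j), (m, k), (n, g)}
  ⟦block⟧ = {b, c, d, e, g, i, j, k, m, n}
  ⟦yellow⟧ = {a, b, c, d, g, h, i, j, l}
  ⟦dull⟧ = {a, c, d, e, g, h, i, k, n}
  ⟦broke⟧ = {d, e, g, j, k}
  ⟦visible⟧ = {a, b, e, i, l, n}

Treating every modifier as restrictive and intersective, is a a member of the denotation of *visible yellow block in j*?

no

⟦in j⟧ = {x : ⟨x, j⟩ ∈ ⟦in⟧} = {a, b, c, d, g, i, j, k, l, m}
⟦block⟧ = {b, c, d, e, g, i, j, k, m, n}
… ∩ ⟦in j⟧ = {b, c, d, e, g, i, j, k, m, n} ∩ {a, b, c, d, g, i, j, k, l, m} = {b, c, d, g, i, j, k, m}
… ∩ ⟦visible⟧ = {b, c, d, g, i, j, k, m} ∩ {a, b, e, i, l, n} = {b, i}
… ∩ ⟦yellow⟧ = {b, i} ∩ {a, b, c, d, g, h, i, j, l} = {b, i}
⟦visible yellow block in j⟧ = {b, i}; a ∉ this set.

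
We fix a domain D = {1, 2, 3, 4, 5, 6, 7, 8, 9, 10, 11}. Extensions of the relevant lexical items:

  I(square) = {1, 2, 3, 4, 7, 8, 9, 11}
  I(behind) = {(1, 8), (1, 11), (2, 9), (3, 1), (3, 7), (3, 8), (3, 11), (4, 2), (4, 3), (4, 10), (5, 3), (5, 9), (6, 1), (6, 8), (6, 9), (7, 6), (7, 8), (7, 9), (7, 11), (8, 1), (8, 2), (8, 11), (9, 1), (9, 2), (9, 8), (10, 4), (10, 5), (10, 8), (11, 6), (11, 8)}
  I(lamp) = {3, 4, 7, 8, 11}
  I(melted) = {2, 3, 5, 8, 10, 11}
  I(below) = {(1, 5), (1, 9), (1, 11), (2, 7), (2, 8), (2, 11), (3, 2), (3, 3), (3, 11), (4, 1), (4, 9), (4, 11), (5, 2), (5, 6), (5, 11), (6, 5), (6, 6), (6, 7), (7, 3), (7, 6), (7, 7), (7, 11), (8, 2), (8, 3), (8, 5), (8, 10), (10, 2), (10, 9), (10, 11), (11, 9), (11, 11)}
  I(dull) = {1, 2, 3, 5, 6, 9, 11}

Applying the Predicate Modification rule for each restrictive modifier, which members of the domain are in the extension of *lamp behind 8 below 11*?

{3, 7, 11}

⟦behind 8⟧ = {x : ⟨x, 8⟩ ∈ ⟦behind⟧} = {1, 3, 6, 7, 9, 10, 11}
⟦below 11⟧ = {x : ⟨x, 11⟩ ∈ ⟦below⟧} = {1, 2, 3, 4, 5, 7, 10, 11}
⟦lamp⟧ = {3, 4, 7, 8, 11}
… ∩ ⟦behind 8⟧ = {3, 4, 7, 8, 11} ∩ {1, 3, 6, 7, 9, 10, 11} = {3, 7, 11}
… ∩ ⟦below 11⟧ = {3, 7, 11} ∩ {1, 2, 3, 4, 5, 7, 10, 11} = {3, 7, 11}
So ⟦lamp behind 8 below 11⟧ = {3, 7, 11}.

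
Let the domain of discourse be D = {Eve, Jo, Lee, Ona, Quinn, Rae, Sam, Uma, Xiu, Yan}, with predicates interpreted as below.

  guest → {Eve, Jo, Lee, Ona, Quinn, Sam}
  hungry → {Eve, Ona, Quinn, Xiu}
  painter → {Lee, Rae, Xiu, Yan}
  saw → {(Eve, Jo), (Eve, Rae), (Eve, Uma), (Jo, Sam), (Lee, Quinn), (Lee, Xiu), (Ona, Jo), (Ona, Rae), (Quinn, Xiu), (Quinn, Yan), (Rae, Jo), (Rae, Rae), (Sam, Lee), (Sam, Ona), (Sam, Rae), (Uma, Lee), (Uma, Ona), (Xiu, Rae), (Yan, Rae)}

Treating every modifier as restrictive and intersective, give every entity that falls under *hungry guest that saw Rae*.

⟦that saw Rae⟧ = {x : ⟨x, Rae⟩ ∈ ⟦saw⟧} = {Eve, Ona, Rae, Sam, Xiu, Yan}
⟦guest⟧ = {Eve, Jo, Lee, Ona, Quinn, Sam}
… ∩ ⟦that saw Rae⟧ = {Eve, Jo, Lee, Ona, Quinn, Sam} ∩ {Eve, Ona, Rae, Sam, Xiu, Yan} = {Eve, Ona, Sam}
… ∩ ⟦hungry⟧ = {Eve, Ona, Sam} ∩ {Eve, Ona, Quinn, Xiu} = {Eve, Ona}
So ⟦hungry guest that saw Rae⟧ = {Eve, Ona}.

{Eve, Ona}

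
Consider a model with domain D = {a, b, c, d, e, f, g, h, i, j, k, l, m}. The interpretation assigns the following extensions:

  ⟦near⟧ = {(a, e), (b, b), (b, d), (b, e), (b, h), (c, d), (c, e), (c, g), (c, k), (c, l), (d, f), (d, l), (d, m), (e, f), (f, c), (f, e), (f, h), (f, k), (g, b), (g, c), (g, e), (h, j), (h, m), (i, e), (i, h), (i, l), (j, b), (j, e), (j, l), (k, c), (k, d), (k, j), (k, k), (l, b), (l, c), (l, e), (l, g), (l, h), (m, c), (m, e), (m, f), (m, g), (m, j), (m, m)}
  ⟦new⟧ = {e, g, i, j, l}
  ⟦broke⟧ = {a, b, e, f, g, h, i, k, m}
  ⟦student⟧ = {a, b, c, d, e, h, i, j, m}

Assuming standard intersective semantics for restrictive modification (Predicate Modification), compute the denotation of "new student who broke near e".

{i}

⟦who broke⟧ = ⟦broke⟧ = {a, b, e, f, g, h, i, k, m}
⟦near e⟧ = {x : ⟨x, e⟩ ∈ ⟦near⟧} = {a, b, c, f, g, i, j, l, m}
⟦student⟧ = {a, b, c, d, e, h, i, j, m}
… ∩ ⟦who broke⟧ = {a, b, c, d, e, h, i, j, m} ∩ {a, b, e, f, g, h, i, k, m} = {a, b, e, h, i, m}
… ∩ ⟦near e⟧ = {a, b, e, h, i, m} ∩ {a, b, c, f, g, i, j, l, m} = {a, b, i, m}
… ∩ ⟦new⟧ = {a, b, i, m} ∩ {e, g, i, j, l} = {i}
So ⟦new student who broke near e⟧ = {i}.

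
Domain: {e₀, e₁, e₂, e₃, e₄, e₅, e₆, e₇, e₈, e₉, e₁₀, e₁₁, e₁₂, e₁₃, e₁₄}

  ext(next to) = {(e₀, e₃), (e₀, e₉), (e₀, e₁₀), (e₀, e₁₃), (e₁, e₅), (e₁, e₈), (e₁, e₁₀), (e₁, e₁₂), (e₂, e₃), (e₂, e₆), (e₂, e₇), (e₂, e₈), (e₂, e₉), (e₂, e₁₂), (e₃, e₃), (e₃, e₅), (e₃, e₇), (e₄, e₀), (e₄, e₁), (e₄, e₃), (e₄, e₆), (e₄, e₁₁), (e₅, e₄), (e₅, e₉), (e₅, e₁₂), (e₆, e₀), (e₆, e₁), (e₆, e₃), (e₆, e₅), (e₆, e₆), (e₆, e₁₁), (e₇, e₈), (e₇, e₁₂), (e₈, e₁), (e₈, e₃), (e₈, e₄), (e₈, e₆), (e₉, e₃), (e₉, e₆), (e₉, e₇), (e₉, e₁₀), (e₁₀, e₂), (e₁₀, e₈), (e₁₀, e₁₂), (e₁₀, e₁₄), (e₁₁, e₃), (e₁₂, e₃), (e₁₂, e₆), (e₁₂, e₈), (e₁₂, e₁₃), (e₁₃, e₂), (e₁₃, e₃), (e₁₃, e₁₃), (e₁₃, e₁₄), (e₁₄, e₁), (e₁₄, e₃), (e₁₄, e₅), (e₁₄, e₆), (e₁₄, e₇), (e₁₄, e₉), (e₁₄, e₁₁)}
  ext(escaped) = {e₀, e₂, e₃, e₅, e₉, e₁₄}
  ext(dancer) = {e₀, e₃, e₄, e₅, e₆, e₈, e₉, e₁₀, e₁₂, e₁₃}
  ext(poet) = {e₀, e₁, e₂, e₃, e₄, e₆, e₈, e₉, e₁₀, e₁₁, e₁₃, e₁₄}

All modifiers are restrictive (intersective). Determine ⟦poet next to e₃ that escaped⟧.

{e₀, e₂, e₃, e₉, e₁₄}

⟦next to e₃⟧ = {x : ⟨x, e₃⟩ ∈ ⟦next to⟧} = {e₀, e₂, e₃, e₄, e₆, e₈, e₉, e₁₁, e₁₂, e₁₃, e₁₄}
⟦that escaped⟧ = ⟦escaped⟧ = {e₀, e₂, e₃, e₅, e₉, e₁₄}
⟦poet⟧ = {e₀, e₁, e₂, e₃, e₄, e₆, e₈, e₉, e₁₀, e₁₁, e₁₃, e₁₄}
… ∩ ⟦next to e₃⟧ = {e₀, e₁, e₂, e₃, e₄, e₆, e₈, e₉, e₁₀, e₁₁, e₁₃, e₁₄} ∩ {e₀, e₂, e₃, e₄, e₆, e₈, e₉, e₁₁, e₁₂, e₁₃, e₁₄} = {e₀, e₂, e₃, e₄, e₆, e₈, e₉, e₁₁, e₁₃, e₁₄}
… ∩ ⟦that escaped⟧ = {e₀, e₂, e₃, e₄, e₆, e₈, e₉, e₁₁, e₁₃, e₁₄} ∩ {e₀, e₂, e₃, e₅, e₉, e₁₄} = {e₀, e₂, e₃, e₉, e₁₄}
So ⟦poet next to e₃ that escaped⟧ = {e₀, e₂, e₃, e₉, e₁₄}.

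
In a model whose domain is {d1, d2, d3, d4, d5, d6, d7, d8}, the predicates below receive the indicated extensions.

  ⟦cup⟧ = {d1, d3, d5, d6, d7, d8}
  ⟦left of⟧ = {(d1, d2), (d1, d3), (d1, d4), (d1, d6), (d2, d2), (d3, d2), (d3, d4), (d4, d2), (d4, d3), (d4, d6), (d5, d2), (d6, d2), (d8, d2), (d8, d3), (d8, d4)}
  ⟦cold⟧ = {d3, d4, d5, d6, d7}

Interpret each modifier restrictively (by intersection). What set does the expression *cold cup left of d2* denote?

{d3, d5, d6}

⟦left of d2⟧ = {x : ⟨x, d2⟩ ∈ ⟦left of⟧} = {d1, d2, d3, d4, d5, d6, d8}
⟦cup⟧ = {d1, d3, d5, d6, d7, d8}
… ∩ ⟦left of d2⟧ = {d1, d3, d5, d6, d7, d8} ∩ {d1, d2, d3, d4, d5, d6, d8} = {d1, d3, d5, d6, d8}
… ∩ ⟦cold⟧ = {d1, d3, d5, d6, d8} ∩ {d3, d4, d5, d6, d7} = {d3, d5, d6}
So ⟦cold cup left of d2⟧ = {d3, d5, d6}.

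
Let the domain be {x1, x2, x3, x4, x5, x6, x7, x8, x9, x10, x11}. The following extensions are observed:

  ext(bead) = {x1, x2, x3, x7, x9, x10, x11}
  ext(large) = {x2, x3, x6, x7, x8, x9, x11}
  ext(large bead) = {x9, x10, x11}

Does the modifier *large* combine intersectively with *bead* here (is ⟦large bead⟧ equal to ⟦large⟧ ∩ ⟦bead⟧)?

⟦large⟧ ∩ ⟦bead⟧ = {x2, x3, x6, x7, x8, x9, x11} ∩ {x1, x2, x3, x7, x9, x10, x11} = {x2, x3, x7, x9, x11}
Observed ⟦large bead⟧ = {x9, x10, x11}.
These differ, so the modifier is not intersective in this model.

no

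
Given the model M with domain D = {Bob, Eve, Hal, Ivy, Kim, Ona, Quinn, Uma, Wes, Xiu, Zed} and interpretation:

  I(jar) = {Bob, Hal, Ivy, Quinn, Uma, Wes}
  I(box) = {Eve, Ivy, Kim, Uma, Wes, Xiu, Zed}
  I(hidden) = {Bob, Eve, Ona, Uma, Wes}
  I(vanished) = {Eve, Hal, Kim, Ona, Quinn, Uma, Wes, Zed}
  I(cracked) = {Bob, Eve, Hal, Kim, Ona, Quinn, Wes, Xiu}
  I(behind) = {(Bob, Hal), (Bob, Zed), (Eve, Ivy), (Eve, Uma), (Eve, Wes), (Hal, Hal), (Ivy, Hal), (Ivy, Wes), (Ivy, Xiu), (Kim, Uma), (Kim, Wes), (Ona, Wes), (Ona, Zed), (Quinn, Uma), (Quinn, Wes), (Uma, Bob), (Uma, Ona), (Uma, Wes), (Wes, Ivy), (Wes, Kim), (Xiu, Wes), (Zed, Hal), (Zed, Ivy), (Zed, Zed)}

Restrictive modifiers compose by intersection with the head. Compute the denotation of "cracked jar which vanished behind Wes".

{Quinn}

⟦which vanished⟧ = ⟦vanished⟧ = {Eve, Hal, Kim, Ona, Quinn, Uma, Wes, Zed}
⟦behind Wes⟧ = {x : ⟨x, Wes⟩ ∈ ⟦behind⟧} = {Eve, Ivy, Kim, Ona, Quinn, Uma, Xiu}
⟦jar⟧ = {Bob, Hal, Ivy, Quinn, Uma, Wes}
… ∩ ⟦which vanished⟧ = {Bob, Hal, Ivy, Quinn, Uma, Wes} ∩ {Eve, Hal, Kim, Ona, Quinn, Uma, Wes, Zed} = {Hal, Quinn, Uma, Wes}
… ∩ ⟦behind Wes⟧ = {Hal, Quinn, Uma, Wes} ∩ {Eve, Ivy, Kim, Ona, Quinn, Uma, Xiu} = {Quinn, Uma}
… ∩ ⟦cracked⟧ = {Quinn, Uma} ∩ {Bob, Eve, Hal, Kim, Ona, Quinn, Wes, Xiu} = {Quinn}
So ⟦cracked jar which vanished behind Wes⟧ = {Quinn}.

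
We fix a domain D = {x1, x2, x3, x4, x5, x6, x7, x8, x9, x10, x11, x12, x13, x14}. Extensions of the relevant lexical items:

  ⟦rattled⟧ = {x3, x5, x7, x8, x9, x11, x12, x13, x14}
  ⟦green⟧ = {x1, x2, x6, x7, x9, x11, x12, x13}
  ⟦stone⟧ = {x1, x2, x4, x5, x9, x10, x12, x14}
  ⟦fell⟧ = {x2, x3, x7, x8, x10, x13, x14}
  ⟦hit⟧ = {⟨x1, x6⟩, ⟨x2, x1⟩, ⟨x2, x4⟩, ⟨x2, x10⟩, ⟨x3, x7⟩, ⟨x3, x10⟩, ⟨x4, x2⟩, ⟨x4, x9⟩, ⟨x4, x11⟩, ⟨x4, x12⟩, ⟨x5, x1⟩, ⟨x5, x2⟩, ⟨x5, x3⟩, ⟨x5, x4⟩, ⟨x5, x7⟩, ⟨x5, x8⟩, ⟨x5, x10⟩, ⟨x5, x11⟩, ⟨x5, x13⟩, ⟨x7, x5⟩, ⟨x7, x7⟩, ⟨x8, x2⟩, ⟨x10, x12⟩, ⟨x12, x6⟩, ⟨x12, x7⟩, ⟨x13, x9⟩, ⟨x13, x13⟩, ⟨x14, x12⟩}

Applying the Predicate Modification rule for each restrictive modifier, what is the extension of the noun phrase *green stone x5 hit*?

⟦x5 hit⟧ = {x : ⟨x5, x⟩ ∈ ⟦hit⟧} = {x1, x2, x3, x4, x7, x8, x10, x11, x13}
⟦stone⟧ = {x1, x2, x4, x5, x9, x10, x12, x14}
… ∩ ⟦x5 hit⟧ = {x1, x2, x4, x5, x9, x10, x12, x14} ∩ {x1, x2, x3, x4, x7, x8, x10, x11, x13} = {x1, x2, x4, x10}
… ∩ ⟦green⟧ = {x1, x2, x4, x10} ∩ {x1, x2, x6, x7, x9, x11, x12, x13} = {x1, x2}
So ⟦green stone x5 hit⟧ = {x1, x2}.

{x1, x2}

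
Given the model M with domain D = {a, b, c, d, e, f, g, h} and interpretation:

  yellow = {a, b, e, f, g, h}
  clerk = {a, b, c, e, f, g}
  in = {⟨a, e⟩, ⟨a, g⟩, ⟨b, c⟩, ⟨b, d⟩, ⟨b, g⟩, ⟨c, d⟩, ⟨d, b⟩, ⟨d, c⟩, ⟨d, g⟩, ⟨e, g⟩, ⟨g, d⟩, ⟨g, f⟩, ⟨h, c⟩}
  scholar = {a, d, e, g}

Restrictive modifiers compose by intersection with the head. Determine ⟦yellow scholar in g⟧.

{a, e}

⟦in g⟧ = {x : ⟨x, g⟩ ∈ ⟦in⟧} = {a, b, d, e}
⟦scholar⟧ = {a, d, e, g}
… ∩ ⟦in g⟧ = {a, d, e, g} ∩ {a, b, d, e} = {a, d, e}
… ∩ ⟦yellow⟧ = {a, d, e} ∩ {a, b, e, f, g, h} = {a, e}
So ⟦yellow scholar in g⟧ = {a, e}.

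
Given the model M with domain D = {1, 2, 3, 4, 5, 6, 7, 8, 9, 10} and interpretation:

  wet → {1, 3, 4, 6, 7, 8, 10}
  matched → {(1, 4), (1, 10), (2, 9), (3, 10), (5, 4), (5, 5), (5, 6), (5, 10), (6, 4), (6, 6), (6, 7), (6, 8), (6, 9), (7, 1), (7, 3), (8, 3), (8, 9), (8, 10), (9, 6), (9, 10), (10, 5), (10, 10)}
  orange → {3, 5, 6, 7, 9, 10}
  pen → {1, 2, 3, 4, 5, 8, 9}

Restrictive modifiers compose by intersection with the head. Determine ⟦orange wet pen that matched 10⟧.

⟦that matched 10⟧ = {x : ⟨x, 10⟩ ∈ ⟦matched⟧} = {1, 3, 5, 8, 9, 10}
⟦pen⟧ = {1, 2, 3, 4, 5, 8, 9}
… ∩ ⟦that matched 10⟧ = {1, 2, 3, 4, 5, 8, 9} ∩ {1, 3, 5, 8, 9, 10} = {1, 3, 5, 8, 9}
… ∩ ⟦orange⟧ = {1, 3, 5, 8, 9} ∩ {3, 5, 6, 7, 9, 10} = {3, 5, 9}
… ∩ ⟦wet⟧ = {3, 5, 9} ∩ {1, 3, 4, 6, 7, 8, 10} = {3}
So ⟦orange wet pen that matched 10⟧ = {3}.

{3}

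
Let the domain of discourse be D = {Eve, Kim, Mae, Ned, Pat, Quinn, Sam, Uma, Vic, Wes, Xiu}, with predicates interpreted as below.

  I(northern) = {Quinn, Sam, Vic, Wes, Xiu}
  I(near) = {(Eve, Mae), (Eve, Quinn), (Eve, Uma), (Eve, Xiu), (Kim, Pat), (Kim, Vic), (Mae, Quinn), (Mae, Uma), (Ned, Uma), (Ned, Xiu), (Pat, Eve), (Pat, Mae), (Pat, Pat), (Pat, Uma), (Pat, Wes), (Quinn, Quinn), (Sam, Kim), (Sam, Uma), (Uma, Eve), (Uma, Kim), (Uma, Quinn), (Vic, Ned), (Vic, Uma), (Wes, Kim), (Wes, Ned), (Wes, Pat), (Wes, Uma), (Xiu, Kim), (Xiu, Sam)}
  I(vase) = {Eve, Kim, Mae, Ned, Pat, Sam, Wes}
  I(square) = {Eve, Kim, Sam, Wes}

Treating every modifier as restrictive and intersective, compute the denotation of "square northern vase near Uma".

⟦near Uma⟧ = {x : ⟨x, Uma⟩ ∈ ⟦near⟧} = {Eve, Mae, Ned, Pat, Sam, Vic, Wes}
⟦vase⟧ = {Eve, Kim, Mae, Ned, Pat, Sam, Wes}
… ∩ ⟦near Uma⟧ = {Eve, Kim, Mae, Ned, Pat, Sam, Wes} ∩ {Eve, Mae, Ned, Pat, Sam, Vic, Wes} = {Eve, Mae, Ned, Pat, Sam, Wes}
… ∩ ⟦square⟧ = {Eve, Mae, Ned, Pat, Sam, Wes} ∩ {Eve, Kim, Sam, Wes} = {Eve, Sam, Wes}
… ∩ ⟦northern⟧ = {Eve, Sam, Wes} ∩ {Quinn, Sam, Vic, Wes, Xiu} = {Sam, Wes}
So ⟦square northern vase near Uma⟧ = {Sam, Wes}.

{Sam, Wes}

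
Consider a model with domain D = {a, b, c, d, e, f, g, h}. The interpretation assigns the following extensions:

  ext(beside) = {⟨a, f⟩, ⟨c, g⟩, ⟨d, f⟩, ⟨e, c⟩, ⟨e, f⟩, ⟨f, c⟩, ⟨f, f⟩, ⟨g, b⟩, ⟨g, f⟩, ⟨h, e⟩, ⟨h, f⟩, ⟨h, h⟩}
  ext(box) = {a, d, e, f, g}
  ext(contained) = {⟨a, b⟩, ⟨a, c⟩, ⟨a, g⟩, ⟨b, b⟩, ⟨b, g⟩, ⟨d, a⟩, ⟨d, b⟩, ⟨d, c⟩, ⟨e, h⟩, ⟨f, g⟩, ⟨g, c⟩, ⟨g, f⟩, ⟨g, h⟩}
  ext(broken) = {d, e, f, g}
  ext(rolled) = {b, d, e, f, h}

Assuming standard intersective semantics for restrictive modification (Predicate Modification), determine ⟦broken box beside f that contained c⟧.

⟦beside f⟧ = {x : ⟨x, f⟩ ∈ ⟦beside⟧} = {a, d, e, f, g, h}
⟦that contained c⟧ = {x : ⟨x, c⟩ ∈ ⟦contained⟧} = {a, d, g}
⟦box⟧ = {a, d, e, f, g}
… ∩ ⟦beside f⟧ = {a, d, e, f, g} ∩ {a, d, e, f, g, h} = {a, d, e, f, g}
… ∩ ⟦that contained c⟧ = {a, d, e, f, g} ∩ {a, d, g} = {a, d, g}
… ∩ ⟦broken⟧ = {a, d, g} ∩ {d, e, f, g} = {d, g}
So ⟦broken box beside f that contained c⟧ = {d, g}.

{d, g}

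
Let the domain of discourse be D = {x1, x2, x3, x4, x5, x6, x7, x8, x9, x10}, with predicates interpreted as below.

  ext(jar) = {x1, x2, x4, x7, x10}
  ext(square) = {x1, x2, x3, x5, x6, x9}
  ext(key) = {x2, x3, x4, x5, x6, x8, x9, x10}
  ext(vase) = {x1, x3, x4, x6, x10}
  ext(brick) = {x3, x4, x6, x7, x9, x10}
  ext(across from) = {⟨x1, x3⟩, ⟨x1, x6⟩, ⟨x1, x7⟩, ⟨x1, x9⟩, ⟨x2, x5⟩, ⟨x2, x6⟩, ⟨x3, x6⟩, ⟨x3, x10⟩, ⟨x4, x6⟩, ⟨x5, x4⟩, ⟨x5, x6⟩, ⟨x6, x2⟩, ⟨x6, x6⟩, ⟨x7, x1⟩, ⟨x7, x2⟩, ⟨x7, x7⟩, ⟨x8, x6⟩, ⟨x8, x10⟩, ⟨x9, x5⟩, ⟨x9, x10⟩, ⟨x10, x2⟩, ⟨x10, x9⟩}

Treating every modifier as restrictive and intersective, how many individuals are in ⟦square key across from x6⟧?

⟦across from x6⟧ = {x : ⟨x, x6⟩ ∈ ⟦across from⟧} = {x1, x2, x3, x4, x5, x6, x8}
⟦key⟧ = {x2, x3, x4, x5, x6, x8, x9, x10}
… ∩ ⟦across from x6⟧ = {x2, x3, x4, x5, x6, x8, x9, x10} ∩ {x1, x2, x3, x4, x5, x6, x8} = {x2, x3, x4, x5, x6, x8}
… ∩ ⟦square⟧ = {x2, x3, x4, x5, x6, x8} ∩ {x1, x2, x3, x5, x6, x9} = {x2, x3, x5, x6}
⟦square key across from x6⟧ = {x2, x3, x5, x6}, so the cardinality is 4.

4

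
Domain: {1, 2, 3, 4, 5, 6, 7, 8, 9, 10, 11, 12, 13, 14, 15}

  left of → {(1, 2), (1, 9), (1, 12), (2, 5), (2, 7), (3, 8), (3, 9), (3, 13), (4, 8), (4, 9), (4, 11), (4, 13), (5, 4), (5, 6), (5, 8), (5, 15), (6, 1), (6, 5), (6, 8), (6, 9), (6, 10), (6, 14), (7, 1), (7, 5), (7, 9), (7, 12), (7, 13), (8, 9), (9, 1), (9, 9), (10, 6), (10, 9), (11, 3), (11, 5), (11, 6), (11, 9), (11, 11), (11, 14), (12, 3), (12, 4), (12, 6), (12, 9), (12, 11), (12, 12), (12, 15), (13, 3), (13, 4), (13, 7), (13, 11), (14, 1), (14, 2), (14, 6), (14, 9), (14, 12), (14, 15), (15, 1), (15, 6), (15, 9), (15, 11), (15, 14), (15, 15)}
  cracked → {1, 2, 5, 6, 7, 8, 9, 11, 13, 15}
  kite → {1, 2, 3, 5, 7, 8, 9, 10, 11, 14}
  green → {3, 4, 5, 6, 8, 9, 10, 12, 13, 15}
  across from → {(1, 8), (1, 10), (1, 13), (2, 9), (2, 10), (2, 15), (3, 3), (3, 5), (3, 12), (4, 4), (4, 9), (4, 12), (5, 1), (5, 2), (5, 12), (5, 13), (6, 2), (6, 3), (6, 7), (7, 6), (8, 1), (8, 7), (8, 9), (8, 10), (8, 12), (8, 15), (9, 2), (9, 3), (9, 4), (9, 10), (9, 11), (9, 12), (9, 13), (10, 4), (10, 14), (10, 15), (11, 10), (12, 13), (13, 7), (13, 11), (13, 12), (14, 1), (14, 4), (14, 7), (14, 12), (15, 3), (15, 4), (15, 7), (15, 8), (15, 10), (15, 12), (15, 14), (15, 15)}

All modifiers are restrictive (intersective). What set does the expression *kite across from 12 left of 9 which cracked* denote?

⟦across from 12⟧ = {x : ⟨x, 12⟩ ∈ ⟦across from⟧} = {3, 4, 5, 8, 9, 13, 14, 15}
⟦left of 9⟧ = {x : ⟨x, 9⟩ ∈ ⟦left of⟧} = {1, 3, 4, 6, 7, 8, 9, 10, 11, 12, 14, 15}
⟦which cracked⟧ = ⟦cracked⟧ = {1, 2, 5, 6, 7, 8, 9, 11, 13, 15}
⟦kite⟧ = {1, 2, 3, 5, 7, 8, 9, 10, 11, 14}
… ∩ ⟦across from 12⟧ = {1, 2, 3, 5, 7, 8, 9, 10, 11, 14} ∩ {3, 4, 5, 8, 9, 13, 14, 15} = {3, 5, 8, 9, 14}
… ∩ ⟦left of 9⟧ = {3, 5, 8, 9, 14} ∩ {1, 3, 4, 6, 7, 8, 9, 10, 11, 12, 14, 15} = {3, 8, 9, 14}
… ∩ ⟦which cracked⟧ = {3, 8, 9, 14} ∩ {1, 2, 5, 6, 7, 8, 9, 11, 13, 15} = {8, 9}
So ⟦kite across from 12 left of 9 which cracked⟧ = {8, 9}.

{8, 9}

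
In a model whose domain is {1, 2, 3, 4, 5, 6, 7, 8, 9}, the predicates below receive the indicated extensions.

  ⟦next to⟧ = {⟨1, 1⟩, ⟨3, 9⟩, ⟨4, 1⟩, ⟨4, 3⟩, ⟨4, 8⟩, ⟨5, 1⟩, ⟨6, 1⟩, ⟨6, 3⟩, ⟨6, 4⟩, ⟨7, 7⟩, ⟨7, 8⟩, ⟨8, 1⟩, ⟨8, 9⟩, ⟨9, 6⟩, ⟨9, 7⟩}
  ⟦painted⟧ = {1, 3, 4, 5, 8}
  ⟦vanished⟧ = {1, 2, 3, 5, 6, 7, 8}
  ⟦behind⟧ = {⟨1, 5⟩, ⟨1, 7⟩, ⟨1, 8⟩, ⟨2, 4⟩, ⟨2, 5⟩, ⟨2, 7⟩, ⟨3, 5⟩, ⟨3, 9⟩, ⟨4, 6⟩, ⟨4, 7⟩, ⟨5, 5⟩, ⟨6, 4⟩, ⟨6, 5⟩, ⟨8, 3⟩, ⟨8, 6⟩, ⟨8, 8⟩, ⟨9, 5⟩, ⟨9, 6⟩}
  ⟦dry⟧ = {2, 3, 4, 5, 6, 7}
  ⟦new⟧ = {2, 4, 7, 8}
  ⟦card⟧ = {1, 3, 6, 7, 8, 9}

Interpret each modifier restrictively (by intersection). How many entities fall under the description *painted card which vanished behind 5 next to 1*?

⟦which vanished⟧ = ⟦vanished⟧ = {1, 2, 3, 5, 6, 7, 8}
⟦behind 5⟧ = {x : ⟨x, 5⟩ ∈ ⟦behind⟧} = {1, 2, 3, 5, 6, 9}
⟦next to 1⟧ = {x : ⟨x, 1⟩ ∈ ⟦next to⟧} = {1, 4, 5, 6, 8}
⟦card⟧ = {1, 3, 6, 7, 8, 9}
… ∩ ⟦which vanished⟧ = {1, 3, 6, 7, 8, 9} ∩ {1, 2, 3, 5, 6, 7, 8} = {1, 3, 6, 7, 8}
… ∩ ⟦behind 5⟧ = {1, 3, 6, 7, 8} ∩ {1, 2, 3, 5, 6, 9} = {1, 3, 6}
… ∩ ⟦next to 1⟧ = {1, 3, 6} ∩ {1, 4, 5, 6, 8} = {1, 6}
… ∩ ⟦painted⟧ = {1, 6} ∩ {1, 3, 4, 5, 8} = {1}
⟦painted card which vanished behind 5 next to 1⟧ = {1}, so the cardinality is 1.

1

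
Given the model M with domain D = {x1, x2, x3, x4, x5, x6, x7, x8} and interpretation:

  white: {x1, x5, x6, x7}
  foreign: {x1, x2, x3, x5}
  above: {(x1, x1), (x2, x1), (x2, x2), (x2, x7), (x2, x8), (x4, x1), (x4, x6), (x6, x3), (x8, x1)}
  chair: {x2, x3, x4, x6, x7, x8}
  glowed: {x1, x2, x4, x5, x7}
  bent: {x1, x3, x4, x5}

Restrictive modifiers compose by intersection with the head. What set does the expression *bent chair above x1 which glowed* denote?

{x4}

⟦above x1⟧ = {x : ⟨x, x1⟩ ∈ ⟦above⟧} = {x1, x2, x4, x8}
⟦which glowed⟧ = ⟦glowed⟧ = {x1, x2, x4, x5, x7}
⟦chair⟧ = {x2, x3, x4, x6, x7, x8}
… ∩ ⟦above x1⟧ = {x2, x3, x4, x6, x7, x8} ∩ {x1, x2, x4, x8} = {x2, x4, x8}
… ∩ ⟦which glowed⟧ = {x2, x4, x8} ∩ {x1, x2, x4, x5, x7} = {x2, x4}
… ∩ ⟦bent⟧ = {x2, x4} ∩ {x1, x3, x4, x5} = {x4}
So ⟦bent chair above x1 which glowed⟧ = {x4}.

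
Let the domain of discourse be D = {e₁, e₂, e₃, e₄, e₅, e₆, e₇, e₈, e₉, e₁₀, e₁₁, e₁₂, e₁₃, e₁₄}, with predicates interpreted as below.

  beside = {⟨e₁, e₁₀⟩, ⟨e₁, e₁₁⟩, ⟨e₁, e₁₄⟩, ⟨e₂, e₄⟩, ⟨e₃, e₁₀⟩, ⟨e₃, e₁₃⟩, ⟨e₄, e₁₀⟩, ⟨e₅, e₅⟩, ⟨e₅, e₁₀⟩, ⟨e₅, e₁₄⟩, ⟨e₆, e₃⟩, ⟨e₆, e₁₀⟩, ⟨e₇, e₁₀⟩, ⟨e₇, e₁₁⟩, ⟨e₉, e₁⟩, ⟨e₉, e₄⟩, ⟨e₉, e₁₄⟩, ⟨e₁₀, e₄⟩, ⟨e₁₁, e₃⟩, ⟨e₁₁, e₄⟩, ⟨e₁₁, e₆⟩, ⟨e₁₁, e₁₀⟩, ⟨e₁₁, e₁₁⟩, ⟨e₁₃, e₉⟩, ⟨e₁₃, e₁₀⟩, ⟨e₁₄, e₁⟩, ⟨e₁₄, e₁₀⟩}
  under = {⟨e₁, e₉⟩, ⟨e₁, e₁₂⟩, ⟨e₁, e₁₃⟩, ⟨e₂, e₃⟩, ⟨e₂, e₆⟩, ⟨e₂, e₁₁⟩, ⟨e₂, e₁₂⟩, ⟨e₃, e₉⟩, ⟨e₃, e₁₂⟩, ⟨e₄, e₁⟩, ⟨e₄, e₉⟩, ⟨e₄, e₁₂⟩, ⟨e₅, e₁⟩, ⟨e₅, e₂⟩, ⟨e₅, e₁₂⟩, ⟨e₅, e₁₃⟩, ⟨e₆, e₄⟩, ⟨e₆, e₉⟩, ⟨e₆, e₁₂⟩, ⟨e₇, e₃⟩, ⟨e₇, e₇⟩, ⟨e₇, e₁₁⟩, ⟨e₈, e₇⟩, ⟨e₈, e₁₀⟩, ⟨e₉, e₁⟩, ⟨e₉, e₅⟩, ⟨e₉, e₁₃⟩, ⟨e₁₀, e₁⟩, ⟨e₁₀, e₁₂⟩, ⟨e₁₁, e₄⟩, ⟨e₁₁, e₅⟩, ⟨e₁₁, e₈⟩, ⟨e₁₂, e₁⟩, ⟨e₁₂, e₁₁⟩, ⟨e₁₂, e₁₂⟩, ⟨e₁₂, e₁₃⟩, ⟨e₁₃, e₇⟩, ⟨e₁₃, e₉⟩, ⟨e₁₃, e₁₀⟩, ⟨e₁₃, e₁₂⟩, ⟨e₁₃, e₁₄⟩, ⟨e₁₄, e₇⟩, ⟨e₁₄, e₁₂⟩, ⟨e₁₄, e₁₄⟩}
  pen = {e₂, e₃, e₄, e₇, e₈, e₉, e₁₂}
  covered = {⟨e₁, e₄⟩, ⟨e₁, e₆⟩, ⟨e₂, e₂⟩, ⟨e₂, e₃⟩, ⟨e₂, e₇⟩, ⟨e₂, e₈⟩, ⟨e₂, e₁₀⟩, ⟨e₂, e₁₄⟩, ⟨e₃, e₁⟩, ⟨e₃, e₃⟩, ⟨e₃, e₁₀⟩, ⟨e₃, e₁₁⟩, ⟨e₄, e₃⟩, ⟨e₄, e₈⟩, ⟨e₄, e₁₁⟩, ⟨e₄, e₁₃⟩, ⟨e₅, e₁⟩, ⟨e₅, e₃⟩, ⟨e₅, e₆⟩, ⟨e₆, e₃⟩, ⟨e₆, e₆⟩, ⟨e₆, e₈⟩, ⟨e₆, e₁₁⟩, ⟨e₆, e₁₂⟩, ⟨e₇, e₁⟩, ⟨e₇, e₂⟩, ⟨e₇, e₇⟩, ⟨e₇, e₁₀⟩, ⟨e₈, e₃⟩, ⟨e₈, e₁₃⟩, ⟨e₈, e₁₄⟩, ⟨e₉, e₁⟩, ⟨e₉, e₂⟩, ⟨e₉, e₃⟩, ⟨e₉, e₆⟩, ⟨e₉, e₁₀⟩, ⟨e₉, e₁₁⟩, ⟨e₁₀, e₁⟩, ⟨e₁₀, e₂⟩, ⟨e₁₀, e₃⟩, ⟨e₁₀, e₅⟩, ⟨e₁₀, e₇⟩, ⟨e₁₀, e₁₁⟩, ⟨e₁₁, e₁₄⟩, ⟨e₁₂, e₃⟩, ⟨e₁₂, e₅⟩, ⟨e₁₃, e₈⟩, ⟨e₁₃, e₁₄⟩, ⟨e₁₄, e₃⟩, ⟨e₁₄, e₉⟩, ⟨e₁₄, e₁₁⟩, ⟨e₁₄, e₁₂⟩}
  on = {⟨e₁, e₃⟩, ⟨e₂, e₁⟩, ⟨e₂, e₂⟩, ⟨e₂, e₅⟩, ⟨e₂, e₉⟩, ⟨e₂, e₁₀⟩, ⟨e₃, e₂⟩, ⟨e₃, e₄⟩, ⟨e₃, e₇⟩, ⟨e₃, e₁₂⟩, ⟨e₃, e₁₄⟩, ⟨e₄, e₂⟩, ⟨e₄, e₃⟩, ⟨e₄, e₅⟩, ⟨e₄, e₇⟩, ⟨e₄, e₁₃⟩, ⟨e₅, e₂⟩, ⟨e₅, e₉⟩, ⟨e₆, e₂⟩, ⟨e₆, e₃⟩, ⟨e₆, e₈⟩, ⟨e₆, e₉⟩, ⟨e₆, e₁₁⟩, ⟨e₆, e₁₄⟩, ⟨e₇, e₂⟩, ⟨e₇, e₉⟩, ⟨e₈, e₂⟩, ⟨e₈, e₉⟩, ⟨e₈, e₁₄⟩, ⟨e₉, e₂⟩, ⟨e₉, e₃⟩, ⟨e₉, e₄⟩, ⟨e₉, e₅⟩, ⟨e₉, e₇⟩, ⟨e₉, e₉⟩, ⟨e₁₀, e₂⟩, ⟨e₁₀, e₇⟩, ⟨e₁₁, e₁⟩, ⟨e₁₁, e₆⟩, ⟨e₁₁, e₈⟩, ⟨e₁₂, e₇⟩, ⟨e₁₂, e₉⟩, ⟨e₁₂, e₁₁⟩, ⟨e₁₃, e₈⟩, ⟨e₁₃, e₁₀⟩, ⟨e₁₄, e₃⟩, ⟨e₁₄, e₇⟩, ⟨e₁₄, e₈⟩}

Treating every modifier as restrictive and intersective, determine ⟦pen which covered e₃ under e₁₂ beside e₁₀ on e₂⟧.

{e₃, e₄}

⟦which covered e₃⟧ = {x : ⟨x, e₃⟩ ∈ ⟦covered⟧} = {e₂, e₃, e₄, e₅, e₆, e₈, e₉, e₁₀, e₁₂, e₁₄}
⟦under e₁₂⟧ = {x : ⟨x, e₁₂⟩ ∈ ⟦under⟧} = {e₁, e₂, e₃, e₄, e₅, e₆, e₁₀, e₁₂, e₁₃, e₁₄}
⟦beside e₁₀⟧ = {x : ⟨x, e₁₀⟩ ∈ ⟦beside⟧} = {e₁, e₃, e₄, e₅, e₆, e₇, e₁₁, e₁₃, e₁₄}
⟦on e₂⟧ = {x : ⟨x, e₂⟩ ∈ ⟦on⟧} = {e₂, e₃, e₄, e₅, e₆, e₇, e₈, e₉, e₁₀}
⟦pen⟧ = {e₂, e₃, e₄, e₇, e₈, e₉, e₁₂}
… ∩ ⟦which covered e₃⟧ = {e₂, e₃, e₄, e₇, e₈, e₉, e₁₂} ∩ {e₂, e₃, e₄, e₅, e₆, e₈, e₉, e₁₀, e₁₂, e₁₄} = {e₂, e₃, e₄, e₈, e₉, e₁₂}
… ∩ ⟦under e₁₂⟧ = {e₂, e₃, e₄, e₈, e₉, e₁₂} ∩ {e₁, e₂, e₃, e₄, e₅, e₆, e₁₀, e₁₂, e₁₃, e₁₄} = {e₂, e₃, e₄, e₁₂}
… ∩ ⟦beside e₁₀⟧ = {e₂, e₃, e₄, e₁₂} ∩ {e₁, e₃, e₄, e₅, e₆, e₇, e₁₁, e₁₃, e₁₄} = {e₃, e₄}
… ∩ ⟦on e₂⟧ = {e₃, e₄} ∩ {e₂, e₃, e₄, e₅, e₆, e₇, e₈, e₉, e₁₀} = {e₃, e₄}
So ⟦pen which covered e₃ under e₁₂ beside e₁₀ on e₂⟧ = {e₃, e₄}.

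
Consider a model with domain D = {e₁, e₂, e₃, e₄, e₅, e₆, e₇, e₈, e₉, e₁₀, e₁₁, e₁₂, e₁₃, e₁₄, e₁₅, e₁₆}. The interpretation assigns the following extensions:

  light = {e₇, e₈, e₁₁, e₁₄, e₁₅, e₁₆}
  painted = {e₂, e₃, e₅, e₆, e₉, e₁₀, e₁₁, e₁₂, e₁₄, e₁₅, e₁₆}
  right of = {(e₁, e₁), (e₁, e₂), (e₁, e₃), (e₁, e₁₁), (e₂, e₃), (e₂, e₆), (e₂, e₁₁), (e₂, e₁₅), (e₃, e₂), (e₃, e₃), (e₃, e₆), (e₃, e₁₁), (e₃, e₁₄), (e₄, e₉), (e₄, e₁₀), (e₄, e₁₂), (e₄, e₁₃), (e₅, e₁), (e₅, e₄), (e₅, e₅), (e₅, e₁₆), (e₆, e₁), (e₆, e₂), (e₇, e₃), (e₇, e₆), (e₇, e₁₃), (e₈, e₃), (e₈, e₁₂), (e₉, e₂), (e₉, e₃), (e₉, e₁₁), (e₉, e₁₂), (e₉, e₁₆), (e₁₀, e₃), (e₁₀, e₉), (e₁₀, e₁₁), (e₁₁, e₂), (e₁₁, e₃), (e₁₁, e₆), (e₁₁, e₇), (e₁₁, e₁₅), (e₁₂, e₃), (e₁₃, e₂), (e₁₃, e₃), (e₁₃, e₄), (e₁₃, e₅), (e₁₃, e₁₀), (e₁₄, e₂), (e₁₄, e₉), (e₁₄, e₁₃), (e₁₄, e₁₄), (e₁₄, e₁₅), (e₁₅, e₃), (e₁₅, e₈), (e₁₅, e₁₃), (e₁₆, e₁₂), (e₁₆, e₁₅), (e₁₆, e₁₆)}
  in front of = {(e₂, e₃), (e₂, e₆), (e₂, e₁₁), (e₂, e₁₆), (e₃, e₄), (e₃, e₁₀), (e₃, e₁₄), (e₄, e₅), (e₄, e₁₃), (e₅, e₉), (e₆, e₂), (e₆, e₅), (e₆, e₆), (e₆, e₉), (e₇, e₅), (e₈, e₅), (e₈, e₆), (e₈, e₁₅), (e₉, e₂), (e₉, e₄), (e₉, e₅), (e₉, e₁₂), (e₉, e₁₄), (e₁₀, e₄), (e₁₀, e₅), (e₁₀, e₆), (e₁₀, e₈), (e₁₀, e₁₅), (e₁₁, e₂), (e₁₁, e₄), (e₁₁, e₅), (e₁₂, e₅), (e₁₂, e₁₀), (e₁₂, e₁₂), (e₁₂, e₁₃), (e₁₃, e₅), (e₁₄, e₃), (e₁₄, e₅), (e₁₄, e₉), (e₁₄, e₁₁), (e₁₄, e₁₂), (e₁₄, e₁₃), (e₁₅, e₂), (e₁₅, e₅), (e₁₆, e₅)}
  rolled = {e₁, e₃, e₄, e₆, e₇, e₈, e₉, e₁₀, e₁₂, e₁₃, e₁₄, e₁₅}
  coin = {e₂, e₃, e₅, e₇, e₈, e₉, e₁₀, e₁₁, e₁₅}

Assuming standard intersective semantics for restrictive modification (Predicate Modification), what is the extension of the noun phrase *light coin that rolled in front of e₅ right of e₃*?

{e₇, e₈, e₁₅}

⟦that rolled⟧ = ⟦rolled⟧ = {e₁, e₃, e₄, e₆, e₇, e₈, e₉, e₁₀, e₁₂, e₁₃, e₁₄, e₁₅}
⟦in front of e₅⟧ = {x : ⟨x, e₅⟩ ∈ ⟦in front of⟧} = {e₄, e₆, e₇, e₈, e₉, e₁₀, e₁₁, e₁₂, e₁₃, e₁₄, e₁₅, e₁₆}
⟦right of e₃⟧ = {x : ⟨x, e₃⟩ ∈ ⟦right of⟧} = {e₁, e₂, e₃, e₇, e₈, e₉, e₁₀, e₁₁, e₁₂, e₁₃, e₁₅}
⟦coin⟧ = {e₂, e₃, e₅, e₇, e₈, e₉, e₁₀, e₁₁, e₁₅}
… ∩ ⟦that rolled⟧ = {e₂, e₃, e₅, e₇, e₈, e₉, e₁₀, e₁₁, e₁₅} ∩ {e₁, e₃, e₄, e₆, e₇, e₈, e₉, e₁₀, e₁₂, e₁₃, e₁₄, e₁₅} = {e₃, e₇, e₈, e₉, e₁₀, e₁₅}
… ∩ ⟦in front of e₅⟧ = {e₃, e₇, e₈, e₉, e₁₀, e₁₅} ∩ {e₄, e₆, e₇, e₈, e₉, e₁₀, e₁₁, e₁₂, e₁₃, e₁₄, e₁₅, e₁₆} = {e₇, e₈, e₉, e₁₀, e₁₅}
… ∩ ⟦right of e₃⟧ = {e₇, e₈, e₉, e₁₀, e₁₅} ∩ {e₁, e₂, e₃, e₇, e₈, e₉, e₁₀, e₁₁, e₁₂, e₁₃, e₁₅} = {e₇, e₈, e₉, e₁₀, e₁₅}
… ∩ ⟦light⟧ = {e₇, e₈, e₉, e₁₀, e₁₅} ∩ {e₇, e₈, e₁₁, e₁₄, e₁₅, e₁₆} = {e₇, e₈, e₁₅}
So ⟦light coin that rolled in front of e₅ right of e₃⟧ = {e₇, e₈, e₁₅}.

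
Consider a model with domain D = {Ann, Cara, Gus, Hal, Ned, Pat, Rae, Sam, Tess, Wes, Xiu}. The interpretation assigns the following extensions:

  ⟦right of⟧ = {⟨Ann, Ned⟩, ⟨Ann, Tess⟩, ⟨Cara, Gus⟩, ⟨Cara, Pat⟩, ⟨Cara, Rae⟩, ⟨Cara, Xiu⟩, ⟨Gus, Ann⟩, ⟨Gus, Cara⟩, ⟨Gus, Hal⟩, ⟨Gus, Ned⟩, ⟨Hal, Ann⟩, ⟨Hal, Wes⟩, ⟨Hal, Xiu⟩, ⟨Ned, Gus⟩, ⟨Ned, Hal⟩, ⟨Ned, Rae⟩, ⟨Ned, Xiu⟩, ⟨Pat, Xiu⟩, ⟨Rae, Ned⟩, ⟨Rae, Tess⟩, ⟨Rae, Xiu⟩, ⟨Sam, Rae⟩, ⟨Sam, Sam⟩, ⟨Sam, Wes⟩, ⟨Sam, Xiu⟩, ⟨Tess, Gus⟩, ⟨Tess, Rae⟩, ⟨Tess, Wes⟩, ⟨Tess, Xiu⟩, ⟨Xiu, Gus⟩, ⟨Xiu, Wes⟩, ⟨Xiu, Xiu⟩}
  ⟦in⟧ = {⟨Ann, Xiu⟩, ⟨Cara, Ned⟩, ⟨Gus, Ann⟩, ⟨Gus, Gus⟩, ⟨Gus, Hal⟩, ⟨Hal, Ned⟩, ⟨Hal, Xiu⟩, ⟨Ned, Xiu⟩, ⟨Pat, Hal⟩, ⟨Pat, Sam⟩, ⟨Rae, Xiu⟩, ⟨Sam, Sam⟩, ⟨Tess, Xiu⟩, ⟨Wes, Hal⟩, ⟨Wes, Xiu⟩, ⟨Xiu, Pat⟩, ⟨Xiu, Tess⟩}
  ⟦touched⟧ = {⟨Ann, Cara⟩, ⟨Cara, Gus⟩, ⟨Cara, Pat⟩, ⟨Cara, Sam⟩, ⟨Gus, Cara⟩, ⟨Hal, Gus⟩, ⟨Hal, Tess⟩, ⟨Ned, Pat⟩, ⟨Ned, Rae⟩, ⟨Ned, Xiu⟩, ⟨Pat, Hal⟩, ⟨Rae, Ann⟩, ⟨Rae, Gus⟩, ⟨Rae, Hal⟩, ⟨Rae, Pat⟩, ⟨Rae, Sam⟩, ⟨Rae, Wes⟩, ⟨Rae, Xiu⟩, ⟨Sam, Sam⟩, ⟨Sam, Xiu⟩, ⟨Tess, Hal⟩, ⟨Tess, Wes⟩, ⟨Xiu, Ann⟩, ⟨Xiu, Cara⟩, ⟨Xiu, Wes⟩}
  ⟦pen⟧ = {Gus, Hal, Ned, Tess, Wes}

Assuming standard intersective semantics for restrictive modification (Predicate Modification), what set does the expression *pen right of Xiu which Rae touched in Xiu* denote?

⟦right of Xiu⟧ = {x : ⟨x, Xiu⟩ ∈ ⟦right of⟧} = {Cara, Hal, Ned, Pat, Rae, Sam, Tess, Xiu}
⟦which Rae touched⟧ = {x : ⟨Rae, x⟩ ∈ ⟦touched⟧} = {Ann, Gus, Hal, Pat, Sam, Wes, Xiu}
⟦in Xiu⟧ = {x : ⟨x, Xiu⟩ ∈ ⟦in⟧} = {Ann, Hal, Ned, Rae, Tess, Wes}
⟦pen⟧ = {Gus, Hal, Ned, Tess, Wes}
… ∩ ⟦right of Xiu⟧ = {Gus, Hal, Ned, Tess, Wes} ∩ {Cara, Hal, Ned, Pat, Rae, Sam, Tess, Xiu} = {Hal, Ned, Tess}
… ∩ ⟦which Rae touched⟧ = {Hal, Ned, Tess} ∩ {Ann, Gus, Hal, Pat, Sam, Wes, Xiu} = {Hal}
… ∩ ⟦in Xiu⟧ = {Hal} ∩ {Ann, Hal, Ned, Rae, Tess, Wes} = {Hal}
So ⟦pen right of Xiu which Rae touched in Xiu⟧ = {Hal}.

{Hal}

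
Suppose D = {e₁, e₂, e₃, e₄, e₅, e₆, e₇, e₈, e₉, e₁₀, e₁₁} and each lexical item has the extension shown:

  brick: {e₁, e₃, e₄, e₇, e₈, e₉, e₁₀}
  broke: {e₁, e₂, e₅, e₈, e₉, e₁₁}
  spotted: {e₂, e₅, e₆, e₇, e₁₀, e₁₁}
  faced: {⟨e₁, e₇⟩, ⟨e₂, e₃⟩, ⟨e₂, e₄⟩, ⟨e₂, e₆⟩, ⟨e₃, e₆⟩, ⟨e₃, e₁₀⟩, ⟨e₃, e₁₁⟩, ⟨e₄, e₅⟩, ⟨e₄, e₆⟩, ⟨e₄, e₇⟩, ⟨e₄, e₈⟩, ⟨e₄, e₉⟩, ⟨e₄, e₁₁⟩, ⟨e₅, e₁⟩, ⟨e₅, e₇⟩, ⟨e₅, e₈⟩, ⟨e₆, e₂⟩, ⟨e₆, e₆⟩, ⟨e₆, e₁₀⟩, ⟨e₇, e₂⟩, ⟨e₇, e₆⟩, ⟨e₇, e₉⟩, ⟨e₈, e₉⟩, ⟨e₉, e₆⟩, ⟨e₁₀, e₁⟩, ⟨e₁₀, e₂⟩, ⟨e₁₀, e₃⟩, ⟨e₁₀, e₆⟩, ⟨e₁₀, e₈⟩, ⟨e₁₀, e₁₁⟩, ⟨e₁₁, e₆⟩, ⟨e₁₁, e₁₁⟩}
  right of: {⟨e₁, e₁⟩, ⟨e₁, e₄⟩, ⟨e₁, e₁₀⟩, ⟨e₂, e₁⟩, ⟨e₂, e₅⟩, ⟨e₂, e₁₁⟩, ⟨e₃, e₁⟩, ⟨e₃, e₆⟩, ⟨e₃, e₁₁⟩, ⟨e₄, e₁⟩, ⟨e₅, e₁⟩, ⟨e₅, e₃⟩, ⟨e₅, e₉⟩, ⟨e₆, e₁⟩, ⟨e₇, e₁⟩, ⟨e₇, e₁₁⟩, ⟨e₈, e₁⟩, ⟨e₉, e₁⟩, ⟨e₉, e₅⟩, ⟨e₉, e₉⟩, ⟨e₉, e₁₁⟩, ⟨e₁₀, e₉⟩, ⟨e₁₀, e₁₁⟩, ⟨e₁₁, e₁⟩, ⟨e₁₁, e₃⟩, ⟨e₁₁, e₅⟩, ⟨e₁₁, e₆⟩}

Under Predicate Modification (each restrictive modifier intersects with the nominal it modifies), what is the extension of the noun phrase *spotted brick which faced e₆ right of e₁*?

{e₇}

⟦which faced e₆⟧ = {x : ⟨x, e₆⟩ ∈ ⟦faced⟧} = {e₂, e₃, e₄, e₆, e₇, e₉, e₁₀, e₁₁}
⟦right of e₁⟧ = {x : ⟨x, e₁⟩ ∈ ⟦right of⟧} = {e₁, e₂, e₃, e₄, e₅, e₆, e₇, e₈, e₉, e₁₁}
⟦brick⟧ = {e₁, e₃, e₄, e₇, e₈, e₉, e₁₀}
… ∩ ⟦which faced e₆⟧ = {e₁, e₃, e₄, e₇, e₈, e₉, e₁₀} ∩ {e₂, e₃, e₄, e₆, e₇, e₉, e₁₀, e₁₁} = {e₃, e₄, e₇, e₉, e₁₀}
… ∩ ⟦right of e₁⟧ = {e₃, e₄, e₇, e₉, e₁₀} ∩ {e₁, e₂, e₃, e₄, e₅, e₆, e₇, e₈, e₉, e₁₁} = {e₃, e₄, e₇, e₉}
… ∩ ⟦spotted⟧ = {e₃, e₄, e₇, e₉} ∩ {e₂, e₅, e₆, e₇, e₁₀, e₁₁} = {e₇}
So ⟦spotted brick which faced e₆ right of e₁⟧ = {e₇}.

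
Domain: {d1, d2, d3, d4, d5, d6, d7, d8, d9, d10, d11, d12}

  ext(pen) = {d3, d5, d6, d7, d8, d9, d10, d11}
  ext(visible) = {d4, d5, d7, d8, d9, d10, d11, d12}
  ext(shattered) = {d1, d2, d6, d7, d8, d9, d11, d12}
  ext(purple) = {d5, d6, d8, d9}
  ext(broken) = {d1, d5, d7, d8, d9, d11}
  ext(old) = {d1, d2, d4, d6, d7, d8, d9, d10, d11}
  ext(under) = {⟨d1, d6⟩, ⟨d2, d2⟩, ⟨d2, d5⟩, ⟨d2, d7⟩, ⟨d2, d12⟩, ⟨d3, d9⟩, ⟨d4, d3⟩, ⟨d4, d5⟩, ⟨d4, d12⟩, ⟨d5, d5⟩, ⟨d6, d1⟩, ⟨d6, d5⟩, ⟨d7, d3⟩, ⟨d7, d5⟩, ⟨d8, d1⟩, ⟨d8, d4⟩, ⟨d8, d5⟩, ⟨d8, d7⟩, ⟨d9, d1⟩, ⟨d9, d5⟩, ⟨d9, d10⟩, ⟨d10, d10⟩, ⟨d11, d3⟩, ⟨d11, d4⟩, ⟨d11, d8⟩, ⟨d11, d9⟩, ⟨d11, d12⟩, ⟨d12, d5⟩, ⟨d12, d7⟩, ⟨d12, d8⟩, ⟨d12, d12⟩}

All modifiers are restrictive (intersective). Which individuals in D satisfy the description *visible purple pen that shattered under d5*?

{d8, d9}

⟦that shattered⟧ = ⟦shattered⟧ = {d1, d2, d6, d7, d8, d9, d11, d12}
⟦under d5⟧ = {x : ⟨x, d5⟩ ∈ ⟦under⟧} = {d2, d4, d5, d6, d7, d8, d9, d12}
⟦pen⟧ = {d3, d5, d6, d7, d8, d9, d10, d11}
… ∩ ⟦that shattered⟧ = {d3, d5, d6, d7, d8, d9, d10, d11} ∩ {d1, d2, d6, d7, d8, d9, d11, d12} = {d6, d7, d8, d9, d11}
… ∩ ⟦under d5⟧ = {d6, d7, d8, d9, d11} ∩ {d2, d4, d5, d6, d7, d8, d9, d12} = {d6, d7, d8, d9}
… ∩ ⟦visible⟧ = {d6, d7, d8, d9} ∩ {d4, d5, d7, d8, d9, d10, d11, d12} = {d7, d8, d9}
… ∩ ⟦purple⟧ = {d7, d8, d9} ∩ {d5, d6, d8, d9} = {d8, d9}
So ⟦visible purple pen that shattered under d5⟧ = {d8, d9}.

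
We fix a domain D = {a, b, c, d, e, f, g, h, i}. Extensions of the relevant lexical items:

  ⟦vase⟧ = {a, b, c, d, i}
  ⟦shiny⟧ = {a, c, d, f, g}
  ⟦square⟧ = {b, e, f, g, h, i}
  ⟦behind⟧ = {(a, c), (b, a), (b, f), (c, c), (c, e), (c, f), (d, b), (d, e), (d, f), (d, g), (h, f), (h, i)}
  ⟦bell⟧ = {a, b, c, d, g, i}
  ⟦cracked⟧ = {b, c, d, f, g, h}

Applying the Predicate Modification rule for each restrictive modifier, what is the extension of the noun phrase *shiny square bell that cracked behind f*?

{ }

⟦that cracked⟧ = ⟦cracked⟧ = {b, c, d, f, g, h}
⟦behind f⟧ = {x : ⟨x, f⟩ ∈ ⟦behind⟧} = {b, c, d, h}
⟦bell⟧ = {a, b, c, d, g, i}
… ∩ ⟦that cracked⟧ = {a, b, c, d, g, i} ∩ {b, c, d, f, g, h} = {b, c, d, g}
… ∩ ⟦behind f⟧ = {b, c, d, g} ∩ {b, c, d, h} = {b, c, d}
… ∩ ⟦shiny⟧ = {b, c, d} ∩ {a, c, d, f, g} = {c, d}
… ∩ ⟦square⟧ = {c, d} ∩ {b, e, f, g, h, i} = ∅
So ⟦shiny square bell that cracked behind f⟧ = { }.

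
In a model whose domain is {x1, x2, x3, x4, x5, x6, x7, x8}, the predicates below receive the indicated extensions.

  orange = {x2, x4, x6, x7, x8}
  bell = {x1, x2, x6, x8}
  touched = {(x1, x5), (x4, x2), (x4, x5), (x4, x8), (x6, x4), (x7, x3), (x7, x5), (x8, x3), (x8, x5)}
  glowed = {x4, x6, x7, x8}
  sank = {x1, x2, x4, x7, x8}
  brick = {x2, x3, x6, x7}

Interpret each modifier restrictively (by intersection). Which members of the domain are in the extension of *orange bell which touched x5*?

{x8}

⟦which touched x5⟧ = {x : ⟨x, x5⟩ ∈ ⟦touched⟧} = {x1, x4, x7, x8}
⟦bell⟧ = {x1, x2, x6, x8}
… ∩ ⟦which touched x5⟧ = {x1, x2, x6, x8} ∩ {x1, x4, x7, x8} = {x1, x8}
… ∩ ⟦orange⟧ = {x1, x8} ∩ {x2, x4, x6, x7, x8} = {x8}
So ⟦orange bell which touched x5⟧ = {x8}.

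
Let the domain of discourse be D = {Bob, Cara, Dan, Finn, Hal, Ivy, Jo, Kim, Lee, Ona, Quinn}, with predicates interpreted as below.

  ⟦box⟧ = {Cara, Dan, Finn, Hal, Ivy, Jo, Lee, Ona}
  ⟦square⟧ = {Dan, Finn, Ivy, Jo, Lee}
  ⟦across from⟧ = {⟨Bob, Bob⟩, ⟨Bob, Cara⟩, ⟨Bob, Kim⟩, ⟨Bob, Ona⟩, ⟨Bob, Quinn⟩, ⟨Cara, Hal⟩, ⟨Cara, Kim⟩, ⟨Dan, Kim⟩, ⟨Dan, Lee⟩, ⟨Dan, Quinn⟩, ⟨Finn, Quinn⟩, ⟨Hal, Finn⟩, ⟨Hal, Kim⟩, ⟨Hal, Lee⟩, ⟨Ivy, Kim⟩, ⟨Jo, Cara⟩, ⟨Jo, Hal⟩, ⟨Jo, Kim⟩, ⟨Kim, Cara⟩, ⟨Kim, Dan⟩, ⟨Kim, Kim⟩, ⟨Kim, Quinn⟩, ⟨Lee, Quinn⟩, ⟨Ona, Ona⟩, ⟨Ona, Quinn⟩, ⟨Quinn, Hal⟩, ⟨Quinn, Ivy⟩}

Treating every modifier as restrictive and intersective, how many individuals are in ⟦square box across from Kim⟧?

⟦across from Kim⟧ = {x : ⟨x, Kim⟩ ∈ ⟦across from⟧} = {Bob, Cara, Dan, Hal, Ivy, Jo, Kim}
⟦box⟧ = {Cara, Dan, Finn, Hal, Ivy, Jo, Lee, Ona}
… ∩ ⟦across from Kim⟧ = {Cara, Dan, Finn, Hal, Ivy, Jo, Lee, Ona} ∩ {Bob, Cara, Dan, Hal, Ivy, Jo, Kim} = {Cara, Dan, Hal, Ivy, Jo}
… ∩ ⟦square⟧ = {Cara, Dan, Hal, Ivy, Jo} ∩ {Dan, Finn, Ivy, Jo, Lee} = {Dan, Ivy, Jo}
⟦square box across from Kim⟧ = {Dan, Ivy, Jo}, so the cardinality is 3.

3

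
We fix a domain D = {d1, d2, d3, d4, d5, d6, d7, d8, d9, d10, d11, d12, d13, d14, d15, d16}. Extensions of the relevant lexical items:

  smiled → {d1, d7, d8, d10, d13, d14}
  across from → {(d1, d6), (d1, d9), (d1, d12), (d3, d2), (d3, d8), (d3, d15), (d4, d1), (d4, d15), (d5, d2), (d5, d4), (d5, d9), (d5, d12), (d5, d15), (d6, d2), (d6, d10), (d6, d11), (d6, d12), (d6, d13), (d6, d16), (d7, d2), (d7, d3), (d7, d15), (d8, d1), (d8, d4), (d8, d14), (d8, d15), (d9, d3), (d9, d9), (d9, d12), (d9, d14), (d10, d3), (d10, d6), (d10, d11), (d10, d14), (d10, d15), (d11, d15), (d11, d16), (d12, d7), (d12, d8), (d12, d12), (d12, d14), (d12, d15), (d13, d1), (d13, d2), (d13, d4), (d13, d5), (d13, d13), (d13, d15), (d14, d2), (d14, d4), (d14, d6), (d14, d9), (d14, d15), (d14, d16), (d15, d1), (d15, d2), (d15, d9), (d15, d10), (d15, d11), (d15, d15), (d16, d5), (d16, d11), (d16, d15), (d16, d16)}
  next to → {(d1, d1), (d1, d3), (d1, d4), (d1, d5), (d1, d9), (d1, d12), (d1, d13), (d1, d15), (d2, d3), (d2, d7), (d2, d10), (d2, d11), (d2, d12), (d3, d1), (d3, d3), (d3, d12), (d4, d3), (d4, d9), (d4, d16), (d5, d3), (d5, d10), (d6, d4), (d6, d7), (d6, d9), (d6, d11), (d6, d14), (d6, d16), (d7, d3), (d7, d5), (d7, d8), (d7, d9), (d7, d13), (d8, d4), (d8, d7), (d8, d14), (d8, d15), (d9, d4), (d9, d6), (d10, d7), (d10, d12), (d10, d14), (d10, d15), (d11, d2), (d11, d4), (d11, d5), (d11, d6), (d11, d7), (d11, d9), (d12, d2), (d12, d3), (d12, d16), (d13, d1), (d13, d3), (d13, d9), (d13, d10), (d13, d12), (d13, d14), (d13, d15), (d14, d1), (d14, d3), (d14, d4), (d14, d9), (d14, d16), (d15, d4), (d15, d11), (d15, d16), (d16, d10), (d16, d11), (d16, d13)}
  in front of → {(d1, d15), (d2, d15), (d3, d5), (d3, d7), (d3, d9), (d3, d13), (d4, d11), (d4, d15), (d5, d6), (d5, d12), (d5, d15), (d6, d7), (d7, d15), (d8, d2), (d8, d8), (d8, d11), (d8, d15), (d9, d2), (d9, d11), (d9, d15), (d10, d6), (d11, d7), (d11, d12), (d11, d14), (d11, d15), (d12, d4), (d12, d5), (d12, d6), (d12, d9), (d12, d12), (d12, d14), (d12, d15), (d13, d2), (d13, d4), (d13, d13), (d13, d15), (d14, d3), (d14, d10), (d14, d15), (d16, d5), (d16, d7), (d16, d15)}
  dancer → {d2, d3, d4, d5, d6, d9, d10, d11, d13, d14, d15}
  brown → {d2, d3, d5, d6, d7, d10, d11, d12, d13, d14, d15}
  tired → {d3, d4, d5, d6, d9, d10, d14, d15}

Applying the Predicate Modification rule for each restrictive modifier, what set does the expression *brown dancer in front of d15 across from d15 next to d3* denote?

⟦in front of d15⟧ = {x : ⟨x, d15⟩ ∈ ⟦in front of⟧} = {d1, d2, d4, d5, d7, d8, d9, d11, d12, d13, d14, d16}
⟦across from d15⟧ = {x : ⟨x, d15⟩ ∈ ⟦across from⟧} = {d3, d4, d5, d7, d8, d10, d11, d12, d13, d14, d15, d16}
⟦next to d3⟧ = {x : ⟨x, d3⟩ ∈ ⟦next to⟧} = {d1, d2, d3, d4, d5, d7, d12, d13, d14}
⟦dancer⟧ = {d2, d3, d4, d5, d6, d9, d10, d11, d13, d14, d15}
… ∩ ⟦in front of d15⟧ = {d2, d3, d4, d5, d6, d9, d10, d11, d13, d14, d15} ∩ {d1, d2, d4, d5, d7, d8, d9, d11, d12, d13, d14, d16} = {d2, d4, d5, d9, d11, d13, d14}
… ∩ ⟦across from d15⟧ = {d2, d4, d5, d9, d11, d13, d14} ∩ {d3, d4, d5, d7, d8, d10, d11, d12, d13, d14, d15, d16} = {d4, d5, d11, d13, d14}
… ∩ ⟦next to d3⟧ = {d4, d5, d11, d13, d14} ∩ {d1, d2, d3, d4, d5, d7, d12, d13, d14} = {d4, d5, d13, d14}
… ∩ ⟦brown⟧ = {d4, d5, d13, d14} ∩ {d2, d3, d5, d6, d7, d10, d11, d12, d13, d14, d15} = {d5, d13, d14}
So ⟦brown dancer in front of d15 across from d15 next to d3⟧ = {d5, d13, d14}.

{d5, d13, d14}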